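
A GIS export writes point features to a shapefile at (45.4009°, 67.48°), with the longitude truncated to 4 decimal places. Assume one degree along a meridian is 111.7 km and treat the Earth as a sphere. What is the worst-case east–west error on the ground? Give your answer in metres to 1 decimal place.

Truncating at 4 decimal places can drop up to a full unit in the last place, so the longitude may be off by as much as 0.0001°.
Parallels shrink by cos φ, so at 45.4009° a degree of longitude is 111700 × 0.7021 ≈ 78429.2 m.
So at most 0.0001° × 78429.2 ≈ 7.84292 m east–west.

7.8 metres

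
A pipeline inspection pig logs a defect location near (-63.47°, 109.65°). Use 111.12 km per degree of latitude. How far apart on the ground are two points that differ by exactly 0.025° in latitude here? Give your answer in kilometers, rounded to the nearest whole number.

3 kilometers

Along a meridian 0.025° is 0.025 × 111120 = 2778 m.
That is 2778 m = 2.778 km.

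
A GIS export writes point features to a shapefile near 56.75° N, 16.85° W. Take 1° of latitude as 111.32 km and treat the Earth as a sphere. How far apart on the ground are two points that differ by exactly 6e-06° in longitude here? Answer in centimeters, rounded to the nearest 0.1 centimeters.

At 56.75° a degree of longitude is 111320 × cos 56.75° ≈ 61036 m, so 6e-06° corresponds to 0.366216 m.
That is 0.366216 m = 36.622 cm.

36.6 centimeters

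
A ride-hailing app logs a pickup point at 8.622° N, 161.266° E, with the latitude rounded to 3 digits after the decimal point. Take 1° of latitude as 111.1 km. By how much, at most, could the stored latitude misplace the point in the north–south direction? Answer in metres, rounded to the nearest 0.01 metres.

55.55 metres

Rounding to 3 decimal places leaves the latitude within ±0.0005° of the true value.
So the N–S error is at most 0.0005 × 111100 = 55.55 m.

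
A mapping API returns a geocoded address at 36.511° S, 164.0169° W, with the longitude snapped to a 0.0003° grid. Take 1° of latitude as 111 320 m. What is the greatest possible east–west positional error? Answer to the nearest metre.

With a 0.0003° grid the true value lies within half a step, ±0.0003°/2 = ±0.00015°, of the stored one.
Parallels shrink by cos φ, so at 36.511° a degree of longitude is 111320 × 0.8037 ≈ 89472.6 m.
Maximum E–W displacement: 0.00015 × 89472.6 = 13.4209 m.

13 metres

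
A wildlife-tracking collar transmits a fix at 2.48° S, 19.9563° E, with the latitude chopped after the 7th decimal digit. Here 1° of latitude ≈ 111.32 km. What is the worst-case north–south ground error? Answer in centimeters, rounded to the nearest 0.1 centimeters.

1.1 centimeters

Truncating at 7 decimal places can drop up to a full unit in the last place, so the latitude may be off by as much as 1e-07°.
North–south distance: 1e-07° × 111320 m/° = 0.011132 m.
That is 0.011132 m = 1.1132 cm.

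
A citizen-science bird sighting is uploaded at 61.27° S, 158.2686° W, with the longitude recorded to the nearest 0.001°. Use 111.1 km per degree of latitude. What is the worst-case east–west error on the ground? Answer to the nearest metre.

27 metres

Rounding to 3 decimal places leaves the longitude within ±0.0005° of the true value.
At latitude 61.27° a degree of longitude spans 111100 m × cos 61.27° = 111100 × 0.4807 ≈ 53403.8 m.
So at most 0.0005° × 53403.8 ≈ 26.7019 m east–west.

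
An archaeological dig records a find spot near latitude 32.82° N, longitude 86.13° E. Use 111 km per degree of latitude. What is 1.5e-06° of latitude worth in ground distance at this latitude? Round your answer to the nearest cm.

17 cm

1.5e-06° × 111000 m/° = 0.1665 m.
That is 0.1665 m = 16.65 cm.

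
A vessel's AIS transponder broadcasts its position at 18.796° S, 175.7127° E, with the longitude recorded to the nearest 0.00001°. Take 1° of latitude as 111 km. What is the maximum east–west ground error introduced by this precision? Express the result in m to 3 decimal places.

0.525 m

Rounding to 5 decimal places leaves the longitude within ±5e-06° of the true value.
At latitude 18.796° a degree of longitude spans 111000 m × cos 18.796° = 111000 × 0.9467 ≈ 105081 m.
Maximum E–W displacement: 5e-06 × 105081 = 0.525403 m.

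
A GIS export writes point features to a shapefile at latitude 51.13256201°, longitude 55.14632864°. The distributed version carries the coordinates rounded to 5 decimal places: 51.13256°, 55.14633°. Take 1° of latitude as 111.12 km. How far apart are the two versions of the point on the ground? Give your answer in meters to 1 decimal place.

Δlat = 51.13256201 − 51.13256 = +0.00000201°; Δlon = 55.14632864 − 55.14633 = -0.00000136°.
North–south shift: 0.00000201 × 111120 = 0.223351 m.
E–W at 51.1326°: -0.00000136° × 111120 × cos 51.1326° = -0.00000136 × 111120 × 0.6275 ≈ -0.0948329 m.
Hypotenuse of the two orthogonal shifts: √(0.223351² + 0.0948329²) = 0.24265 m.

0.2 meters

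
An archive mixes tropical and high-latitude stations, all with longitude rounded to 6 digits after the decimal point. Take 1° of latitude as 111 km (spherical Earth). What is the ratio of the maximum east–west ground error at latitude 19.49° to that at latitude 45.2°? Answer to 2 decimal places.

1.34

Rounding to 6 decimal places leaves the longitude within ±5e-07° of the true value.
At 19.49°: 5e-07° × 111000 × cos 19.49° = 5e-07 × 111000 × 0.9427 ≈ 0.05232 m.
At 45.2°: 5e-07° × 111000 × cos 45.2° = 5e-07 × 111000 × 0.7046 ≈ 0.039107 m.
Ratio: 0.05232 / 0.039107 = cos 19.49° / cos 45.2° ≈ 1.3379.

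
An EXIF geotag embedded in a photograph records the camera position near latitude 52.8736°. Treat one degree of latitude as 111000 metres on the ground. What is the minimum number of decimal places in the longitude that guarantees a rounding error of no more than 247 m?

3 decimal places

At 52.8736° one degree of longitude covers 111000 × cos 52.8736° ≈ 111000 × 0.6036 ≈ 66996.9 m.
Rounding to N decimal places gives at most 0.5 × 10⁻ᴺ degrees of error, i.e. 0.5 × 10⁻ᴺ × 66996.9 m.
Setting 33498.4 × 10⁻ᴺ ≤ 247 gives 10ᴺ ≥ 135.6, i.e. N ≥ 2.13.
N = 2 would give 335 m (too coarse); N = 3 gives 33.5 m ≤ 247 m.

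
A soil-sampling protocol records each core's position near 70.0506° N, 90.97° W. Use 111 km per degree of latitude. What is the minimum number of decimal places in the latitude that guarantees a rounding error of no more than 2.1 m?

5 decimal places

One degree of latitude covers 111000 m.
With N decimal places the half-ulp bound is 0.5·10⁻ᴺ°, or 0.5·10⁻ᴺ × 111000 m on the ground.
Need 0.5 × 111000 × 10⁻ᴺ ≤ 2.1 → 10⁻ᴺ ≤ 3.784e-05, so N ≥ 4.42.
So 5 decimal places suffice (0.555 m); 4 would allow up to 5.55 m.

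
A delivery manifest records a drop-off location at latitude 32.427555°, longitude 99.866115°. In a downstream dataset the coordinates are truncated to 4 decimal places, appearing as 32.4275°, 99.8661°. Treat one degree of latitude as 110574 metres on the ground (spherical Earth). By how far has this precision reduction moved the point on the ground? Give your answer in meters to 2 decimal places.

6.24 meters

The latitude changed by +0.000055° and the longitude by +0.000015°.
North–south shift: 0.000055 × 110574 = 6.08157 m.
E–W at 32.4275°: 0.000015° × 110574 × cos 32.4275° = 0.000015 × 110574 × 0.8441 ≈ 1.39998 m.
Hypotenuse of the two orthogonal shifts: √(6.08157² + 1.39998²) = 6.24063 m.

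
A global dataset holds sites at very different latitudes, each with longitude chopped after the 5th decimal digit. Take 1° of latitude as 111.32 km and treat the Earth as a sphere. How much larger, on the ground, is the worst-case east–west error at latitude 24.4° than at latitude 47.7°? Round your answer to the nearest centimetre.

Truncating at 5 decimal places can drop up to a full unit in the last place, so the longitude may be off by as much as 1e-05°.
Error at 24.4° = 1e-05° × 111320 × cos 24.4° ≈ 1.1132 × 0.9107 = 1.0138 m.
At 47.7°: 1e-05° × 111320 × cos 47.7° = 1e-05 × 111320 × 0.6730 ≈ 0.7492 m.
So the lower-latitude error exceeds the higher by 1.0138 − 0.7492 = 0.26458 m.
That is 0.264576 m = 26.458 cm.

26 centimetres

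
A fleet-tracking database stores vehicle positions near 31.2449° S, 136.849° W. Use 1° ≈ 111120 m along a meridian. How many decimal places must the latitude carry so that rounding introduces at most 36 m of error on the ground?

4 decimal places

One degree of latitude covers 111120 m.
Rounding to N decimal places gives at most 0.5 × 10⁻ᴺ degrees of error, i.e. 0.5 × 10⁻ᴺ × 111120 m.
Setting 55560 × 10⁻ᴺ ≤ 36 gives 10ᴺ ≥ 1543, i.e. N ≥ 3.19.
So 4 decimal places suffice (5.56 m); 3 would allow up to 55.6 m.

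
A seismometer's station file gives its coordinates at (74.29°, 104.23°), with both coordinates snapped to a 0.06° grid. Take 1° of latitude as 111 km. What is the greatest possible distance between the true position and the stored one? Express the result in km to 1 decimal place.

3.4 km

With a 0.06° grid the true value lies within half a step, ±0.06°/2 = ±0.03°, of the stored one.
Latitude error → 0.03 × 111000 = 3330 m along the meridian.
E–W at 74.29°: 0.03° × 111000 × cos 74.29° = 0.03 × 111000 × 0.2708 ≈ 901.659 m.
Combining orthogonally: (3330² + 901.659²)^½ ≈ 3449.91 m.
That is 3449.91 m = 3.4499 km.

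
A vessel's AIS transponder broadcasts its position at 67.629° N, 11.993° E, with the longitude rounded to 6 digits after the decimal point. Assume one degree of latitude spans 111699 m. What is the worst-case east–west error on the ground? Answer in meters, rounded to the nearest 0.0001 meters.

0.0213 meters

Rounding to 6 decimal places leaves the longitude within ±5e-07° of the true value.
Parallels shrink by cos φ, so at 67.629° a degree of longitude is 111699 × 0.3806 ≈ 42512.9 m.
Maximum E–W displacement: 5e-07 × 42512.9 = 0.0212565 m.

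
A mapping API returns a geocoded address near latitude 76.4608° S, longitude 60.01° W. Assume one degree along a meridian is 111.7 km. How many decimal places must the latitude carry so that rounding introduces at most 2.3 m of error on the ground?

5

One degree of latitude covers 111700 m.
With N decimal places the half-ulp bound is 0.5·10⁻ᴺ°, or 0.5·10⁻ᴺ × 111700 m on the ground.
Setting 55850 × 10⁻ᴺ ≤ 2.3 gives 10ᴺ ≥ 2.428e+04, i.e. N ≥ 4.39.
So 5 decimal places suffice (0.558 m); 4 would allow up to 5.58 m.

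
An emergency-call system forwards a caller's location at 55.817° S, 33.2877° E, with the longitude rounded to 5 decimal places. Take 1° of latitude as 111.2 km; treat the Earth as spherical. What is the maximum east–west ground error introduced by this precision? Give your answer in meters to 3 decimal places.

0.312 meters

Rounding to 5 decimal places leaves the longitude within ±5e-06° of the true value.
Parallels shrink by cos φ, so at 55.817° a degree of longitude is 111200 × 0.5618 ≈ 62476.4 m.
So at most 5e-06° × 62476.4 ≈ 0.312382 m east–west.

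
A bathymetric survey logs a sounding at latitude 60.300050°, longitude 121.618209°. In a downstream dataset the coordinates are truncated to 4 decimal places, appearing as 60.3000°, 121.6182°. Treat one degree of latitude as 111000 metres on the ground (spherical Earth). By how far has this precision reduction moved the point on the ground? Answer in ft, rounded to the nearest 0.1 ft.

18.3 ft

Δlat = 60.300050 − 60.3000 = +0.000050°; Δlon = 121.618209 − 121.6182 = +0.000009°.
N–S: 0.000050° × 111000 m/° = 5.55 m.
E–W at 60.3°: 0.000009° × 111000 × cos 60.3° = 0.000009 × 111000 × 0.4955 ≈ 0.494963 m.
Combined displacement = (5.55² + 0.494963²)^½ ≈ 5.57203 m.
Converting: 5.57203 m × 3.2808 ft/m ≈ 18.281 ft.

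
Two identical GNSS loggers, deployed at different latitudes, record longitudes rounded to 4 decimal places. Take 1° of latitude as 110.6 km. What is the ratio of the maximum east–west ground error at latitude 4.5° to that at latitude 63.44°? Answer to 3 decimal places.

2.230

Rounding to 4 decimal places leaves the longitude within ±5e-05° of the true value.
At 4.5°: 5e-05° × 110600 × cos 4.5° = 5e-05 × 110600 × 0.9969 ≈ 5.513 m.
At 63.44°: 5e-05° × 110600 × cos 63.44° = 5e-05 × 110600 × 0.4471 ≈ 2.4727 m.
Ratio: 5.513 / 2.4727 = cos 4.5° / cos 63.44° ≈ 2.2296.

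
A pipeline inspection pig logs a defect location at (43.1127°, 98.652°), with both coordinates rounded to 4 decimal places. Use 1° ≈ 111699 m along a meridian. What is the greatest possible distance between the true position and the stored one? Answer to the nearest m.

Rounding to 4 decimal places leaves each coordinate within ±5e-05° of the true value.
North–south component: 5e-05° × 111699 = 5.58495 m.
Longitude error → 5e-05 × 111699 × cos 43.1127° = 5e-05 × 111699 × 0.7300 ≈ 4.07707 m.
The two errors are perpendicular, so the maximum displacement is √(5.58495² + 4.07707²) ≈ 6.91478 m.

7 m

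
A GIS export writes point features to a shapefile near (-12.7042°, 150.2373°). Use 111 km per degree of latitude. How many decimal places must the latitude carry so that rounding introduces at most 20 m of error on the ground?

One degree of latitude covers 111000 m.
N decimal places → at most half a unit in the last place, 0.5 × 10⁻ᴺ° = 111000/2 × 10⁻ᴺ m.
Setting 55500 × 10⁻ᴺ ≤ 20 gives 10ᴺ ≥ 2775, i.e. N ≥ 3.44.
N = 3 would give 55.5 m (too coarse); N = 4 gives 5.55 m ≤ 20 m.

4 decimal places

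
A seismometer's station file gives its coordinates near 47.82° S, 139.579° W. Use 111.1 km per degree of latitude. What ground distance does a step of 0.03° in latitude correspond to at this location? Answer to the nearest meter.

Along a meridian 0.03° is 0.03 × 111100 = 3333 m.

3333 meters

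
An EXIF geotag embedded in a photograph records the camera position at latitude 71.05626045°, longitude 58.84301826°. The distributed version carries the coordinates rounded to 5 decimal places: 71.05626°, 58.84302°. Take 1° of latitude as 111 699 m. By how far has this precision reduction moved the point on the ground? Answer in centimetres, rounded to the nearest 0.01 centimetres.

8.07 centimetres

The latitude changed by +0.00000045° and the longitude by -0.00000174°.
N–S: 0.00000045° × 111699 m/° = 0.0502646 m.
East–west at this latitude: -0.00000174° × 111699 × cos 71.0563° ≈ -0.00000174 × 36261.9 = -0.0630957 m.
Combined displacement = (0.0502646² + 0.0630957²)^½ ≈ 0.0806697 m.
That is 0.0806697 m = 8.067 cm.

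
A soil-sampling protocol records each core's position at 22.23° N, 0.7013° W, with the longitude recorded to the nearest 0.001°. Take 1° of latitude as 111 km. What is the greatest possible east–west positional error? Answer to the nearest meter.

51 meters

Rounding to 3 decimal places leaves the longitude within ±0.0005° of the true value.
One degree of longitude at 22.23° is 111000 × cos 22.23° ≈ 111000 × 0.9257 = 102750 m.
Maximum E–W displacement: 0.0005 × 102750 = 51.3748 m.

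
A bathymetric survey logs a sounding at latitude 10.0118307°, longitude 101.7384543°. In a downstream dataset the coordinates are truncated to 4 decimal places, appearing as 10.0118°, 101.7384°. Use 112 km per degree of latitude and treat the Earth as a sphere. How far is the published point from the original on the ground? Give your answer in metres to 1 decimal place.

The latitude changed by +0.0000307° and the longitude by +0.0000543°.
North–south shift: 0.0000307 × 112000 = 3.4384 m.
East–west at this latitude: 0.0000543° × 112000 × cos 10.0118° ≈ 0.0000543 × 110294 = 5.98899 m.
Combined displacement = (3.4384² + 5.98899²)^½ ≈ 6.90584 m.

6.9 metres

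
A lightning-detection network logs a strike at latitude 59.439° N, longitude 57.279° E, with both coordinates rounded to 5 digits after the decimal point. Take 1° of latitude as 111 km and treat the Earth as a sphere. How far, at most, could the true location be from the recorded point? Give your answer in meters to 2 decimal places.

0.62 meters

Rounding to 5 decimal places leaves each coordinate within ±5e-06° of the true value.
Latitude error → 5e-06 × 111000 = 0.555 m along the meridian.
Longitude error → 5e-06 × 111000 × cos 59.439° = 5e-06 × 111000 × 0.5085 ≈ 0.282193 m.
Worst case both components are at the extreme and orthogonal: √(0.555² + 0.282193²) ≈ 0.622622 m.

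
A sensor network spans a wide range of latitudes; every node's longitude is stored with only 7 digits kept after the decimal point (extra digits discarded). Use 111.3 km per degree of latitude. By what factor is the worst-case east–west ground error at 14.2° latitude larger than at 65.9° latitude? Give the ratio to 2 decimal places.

2.37

Truncating at 7 decimal places can drop up to a full unit in the last place, so the longitude may be off by as much as 1e-07°.
Error at 14.2° = 1e-07° × 111300 × cos 14.2° ≈ 0.01113 × 0.9694 = 0.01079 m.
Error at 65.9° = 1e-07° × 111300 × cos 65.9° ≈ 0.01113 × 0.4083 = 0.0045447 m.
Ratio: 0.01079 / 0.0045447 = cos 14.2° / cos 65.9° ≈ 2.3742.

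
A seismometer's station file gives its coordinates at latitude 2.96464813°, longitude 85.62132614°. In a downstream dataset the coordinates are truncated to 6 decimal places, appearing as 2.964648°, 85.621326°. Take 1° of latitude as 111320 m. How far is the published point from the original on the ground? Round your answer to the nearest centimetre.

Δlat = 2.96464813 − 2.964648 = +0.00000013°; Δlon = 85.62132614 − 85.621326 = +0.00000014°.
N–S: 0.00000013° × 111320 m/° = 0.0144716 m.
East–west at this latitude: 0.00000014° × 111320 × cos 2.96465° ≈ 0.00000014 × 111171 = 0.0155639 m.
Distance: √(0.0144716² + 0.0155639²) ≈ 0.0212524 m.
That is 0.0212524 m = 2.1252 cm.

2 centimetres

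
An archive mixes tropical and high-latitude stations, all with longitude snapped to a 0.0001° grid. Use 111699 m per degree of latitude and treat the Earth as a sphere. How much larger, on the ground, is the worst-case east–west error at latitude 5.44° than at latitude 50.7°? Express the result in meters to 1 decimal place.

2.0 meters

With a 0.0001° grid the true value lies within half a step, ±0.0001°/2 = ±5e-05°, of the stored one.
At 5.44°: 5e-05° × 111699 × cos 5.44° = 5e-05 × 111699 × 0.9955 ≈ 5.5598 m.
Error at 50.7° = 5e-05° × 111699 × cos 50.7° ≈ 5.585 × 0.6334 = 3.5374 m.
Difference: 5.5598 − 3.5374 = 2.0224 m.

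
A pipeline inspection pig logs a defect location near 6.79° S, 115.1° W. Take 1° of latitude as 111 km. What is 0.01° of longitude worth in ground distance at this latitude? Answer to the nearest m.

1102 m

One degree of longitude here spans 111000 × cos 6.79° = 111000 × 0.9930 ≈ 110221 m; 0.01° of that is 1102.21 m.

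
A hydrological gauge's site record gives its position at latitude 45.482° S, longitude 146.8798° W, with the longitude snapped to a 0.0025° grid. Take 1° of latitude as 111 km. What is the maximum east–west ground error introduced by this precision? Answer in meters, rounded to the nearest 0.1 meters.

With a 0.0025° grid the true value lies within half a step, ±0.0025°/2 = ±0.00125°, of the stored one.
At latitude 45.482° a degree of longitude spans 111000 m × cos 45.482° = 111000 × 0.7011 ≈ 77825.8 m.
So at most 0.00125° × 77825.8 ≈ 97.2822 m east–west.

97.3 meters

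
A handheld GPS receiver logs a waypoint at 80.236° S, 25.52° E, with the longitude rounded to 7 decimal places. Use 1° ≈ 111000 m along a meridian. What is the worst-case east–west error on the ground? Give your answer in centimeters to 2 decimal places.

Rounding to 7 decimal places leaves the longitude within ±5e-08° of the true value.
At latitude 80.236° a degree of longitude spans 111000 m × cos 80.236° = 111000 × 0.1696 ≈ 18824.5 m.
East–west error: 5e-08° × 18824.5 m/° ≈ 0.000941226 m.
That is 0.000941226 m = 0.094123 cm.

0.09 centimeters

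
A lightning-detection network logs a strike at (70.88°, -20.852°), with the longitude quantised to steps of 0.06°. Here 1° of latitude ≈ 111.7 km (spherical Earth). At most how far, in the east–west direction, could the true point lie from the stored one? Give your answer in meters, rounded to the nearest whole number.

1098 meters

With a 0.06° grid the true value lies within half a step, ±0.06°/2 = ±0.03°, of the stored one.
Parallels shrink by cos φ, so at 70.88° a degree of longitude is 111700 × 0.3275 ≈ 36587.1 m.
Maximum E–W displacement: 0.03 × 36587.1 = 1097.61 m.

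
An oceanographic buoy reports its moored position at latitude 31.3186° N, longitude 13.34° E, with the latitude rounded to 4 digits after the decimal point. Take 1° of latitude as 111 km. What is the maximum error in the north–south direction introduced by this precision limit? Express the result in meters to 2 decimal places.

5.55 meters

Rounding to 4 decimal places leaves the latitude within ±5e-05° of the true value.
North–south distance: 5e-05° × 111000 m/° = 5.55 m.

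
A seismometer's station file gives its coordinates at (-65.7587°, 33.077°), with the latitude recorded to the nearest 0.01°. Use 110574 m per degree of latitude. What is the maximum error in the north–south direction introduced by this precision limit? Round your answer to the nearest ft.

Rounding to 2 decimal places leaves the latitude within ±0.005° of the true value.
North–south distance: 0.005° × 110574 m/° = 552.87 m.
In feet: 552.87 m ÷ 0.3048 ≈ 1813.9 ft.

1814 ft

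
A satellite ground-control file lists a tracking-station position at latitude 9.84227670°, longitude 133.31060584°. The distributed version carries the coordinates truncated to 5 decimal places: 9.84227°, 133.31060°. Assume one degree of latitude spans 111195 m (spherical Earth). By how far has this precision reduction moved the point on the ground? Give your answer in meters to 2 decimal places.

0.98 meters

Δlat = 9.84227670 − 9.84227 = +0.00000670°; Δlon = 133.31060584 − 133.31060 = +0.00000584°.
N–S: 0.00000670° × 111195 m/° = 0.745007 m.
East–west at this latitude: 0.00000584° × 111195 × cos 9.84227° ≈ 0.00000584 × 109558 = 0.639821 m.
Distance: √(0.745007² + 0.639821²) ≈ 0.982042 m.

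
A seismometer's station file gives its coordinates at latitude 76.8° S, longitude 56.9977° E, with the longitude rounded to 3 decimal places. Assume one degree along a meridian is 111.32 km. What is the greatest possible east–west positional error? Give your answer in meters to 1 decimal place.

12.7 meters

Rounding to 3 decimal places leaves the longitude within ±0.0005° of the true value.
One degree of longitude at 76.8° is 111320 × cos 76.8° ≈ 111320 × 0.2284 = 25420 m.
East–west error: 0.0005° × 25420 m/° ≈ 12.71 m.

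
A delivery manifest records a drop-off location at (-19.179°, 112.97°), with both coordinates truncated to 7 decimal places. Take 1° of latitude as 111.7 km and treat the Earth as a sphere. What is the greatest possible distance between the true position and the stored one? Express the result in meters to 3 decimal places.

Truncating at 7 decimal places can drop up to a full unit in the last place, so each coordinate may be off by as much as 1e-07°.
Latitude error → 1e-07 × 111700 = 0.01117 m along the meridian.
East–west component at 19.179°: 1e-07° × 111700 × cos 19.179° ≈ 1e-07 × 105500 ≈ 0.01055 m.
The two errors are perpendicular, so the maximum displacement is √(0.01117² + 0.01055²) ≈ 0.0153646 m.

0.015 meters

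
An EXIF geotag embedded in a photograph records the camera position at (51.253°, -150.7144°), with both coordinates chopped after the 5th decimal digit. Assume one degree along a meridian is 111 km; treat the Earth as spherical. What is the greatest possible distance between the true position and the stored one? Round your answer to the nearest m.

1 m

Truncating at 5 decimal places can drop up to a full unit in the last place, so each coordinate may be off by as much as 1e-05°.
Latitude error → 1e-05 × 111000 = 1.11 m along the meridian.
E–W at 51.253°: 1e-05° × 111000 × cos 51.253° = 1e-05 × 111000 × 0.6259 ≈ 0.69473 m.
Combining orthogonally: (1.11² + 0.69473²)^½ ≈ 1.30948 m.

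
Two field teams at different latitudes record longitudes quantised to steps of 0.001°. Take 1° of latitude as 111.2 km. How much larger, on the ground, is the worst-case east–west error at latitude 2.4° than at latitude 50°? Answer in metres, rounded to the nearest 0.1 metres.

With a 0.001° grid the true value lies within half a step, ±0.001°/2 = ±0.0005°, of the stored one.
Error at 2.4° = 0.0005° × 111200 × cos 2.4° ≈ 55.6 × 0.9991 = 55.551 m.
At 50°: 0.0005° × 111200 × cos 50° = 0.0005 × 111200 × 0.6428 ≈ 35.739 m.
So the lower-latitude error exceeds the higher by 55.551 − 35.739 = 19.812 m.

19.8 metres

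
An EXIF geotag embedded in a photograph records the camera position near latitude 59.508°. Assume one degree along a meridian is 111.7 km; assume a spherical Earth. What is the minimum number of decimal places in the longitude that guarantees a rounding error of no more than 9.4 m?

At 59.508° one degree of longitude covers 111700 × cos 59.508° ≈ 111700 × 0.5074 ≈ 56678.6 m.
With N decimal places the half-ulp bound is 0.5·10⁻ᴺ°, or 0.5·10⁻ᴺ × 56678.6 m on the ground.
Setting 28339.3 × 10⁻ᴺ ≤ 9.4 gives 10ᴺ ≥ 3015, i.e. N ≥ 3.48.
So 4 decimal places suffice (2.83 m); 3 would allow up to 28.3 m.

4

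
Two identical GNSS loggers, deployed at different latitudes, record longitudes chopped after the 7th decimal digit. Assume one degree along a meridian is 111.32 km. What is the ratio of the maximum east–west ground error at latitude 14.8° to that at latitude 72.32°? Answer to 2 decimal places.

Truncating at 7 decimal places can drop up to a full unit in the last place, so the longitude may be off by as much as 1e-07°.
Error at 14.8° = 1e-07° × 111320 × cos 14.8° ≈ 0.011132 × 0.9668 = 0.010763 m.
Error at 72.32° = 1e-07° × 111320 × cos 72.32° ≈ 0.011132 × 0.3037 = 0.0033808 m.
Ratio: 0.010763 / 0.0033808 = cos 14.8° / cos 72.32° ≈ 3.1835.

3.18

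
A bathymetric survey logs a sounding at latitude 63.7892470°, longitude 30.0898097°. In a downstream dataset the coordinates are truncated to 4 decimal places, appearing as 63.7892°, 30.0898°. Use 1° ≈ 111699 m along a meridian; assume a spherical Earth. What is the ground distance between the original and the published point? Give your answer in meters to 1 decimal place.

Δlat = 63.7892470 − 63.7892 = +0.0000470°; Δlon = 30.0898097 − 30.0898 = +0.0000097°.
N–S: 0.0000470° × 111699 m/° = 5.24985 m.
East–west at this latitude: 0.0000097° × 111699 × cos 63.7892° ≈ 0.0000097 × 49334.7 = 0.478546 m.
Combined displacement = (5.24985² + 0.478546²)^½ ≈ 5.27162 m.

5.3 meters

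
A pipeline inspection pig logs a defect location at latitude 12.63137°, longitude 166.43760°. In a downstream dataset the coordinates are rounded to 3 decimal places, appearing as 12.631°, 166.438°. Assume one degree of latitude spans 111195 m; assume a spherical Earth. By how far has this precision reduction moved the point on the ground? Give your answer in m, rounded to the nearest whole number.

The latitude changed by +0.00037° and the longitude by -0.00040°.
North–south shift: 0.00037 × 111195 = 41.1422 m.
East–west at this latitude: -0.00040° × 111195 × cos 12.631° ≈ -0.00040 × 108504 = -43.4016 m.
Hypotenuse of the two orthogonal shifts: √(41.1422² + 43.4016²) = 59.8028 m.

60 m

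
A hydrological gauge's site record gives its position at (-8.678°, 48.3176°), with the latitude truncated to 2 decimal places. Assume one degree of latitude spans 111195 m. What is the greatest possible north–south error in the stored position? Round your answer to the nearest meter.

Truncating at 2 decimal places can drop up to a full unit in the last place, so the latitude may be off by as much as 0.01°.
Along the meridian that is 0.01° × 111195 m/° = 1111.95 m.

1112 meters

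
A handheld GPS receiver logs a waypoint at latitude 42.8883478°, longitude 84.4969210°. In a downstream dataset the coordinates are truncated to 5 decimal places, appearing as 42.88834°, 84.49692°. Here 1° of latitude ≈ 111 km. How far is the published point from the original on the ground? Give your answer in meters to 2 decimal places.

The latitude changed by +0.0000078° and the longitude by +0.0000010°.
North–south shift: 0.0000078 × 111000 = 0.8658 m.
E–W at 42.8883°: 0.0000010° × 111000 × cos 42.8883° = 0.0000010 × 111000 × 0.7327 ≈ 0.0813276 m.
Combined displacement = (0.8658² + 0.0813276²)^½ ≈ 0.869611 m.

0.87 meters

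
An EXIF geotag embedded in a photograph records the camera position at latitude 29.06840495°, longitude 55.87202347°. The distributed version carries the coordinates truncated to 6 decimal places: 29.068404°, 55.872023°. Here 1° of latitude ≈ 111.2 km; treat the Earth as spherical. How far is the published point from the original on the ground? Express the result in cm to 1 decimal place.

Δlat = 29.06840495 − 29.068404 = +0.00000095°; Δlon = 55.87202347 − 55.872023 = +0.00000047°.
North–south shift: 0.00000095 × 111200 = 0.10564 m.
E–W at 29.0684°: 0.00000047° × 111200 × cos 29.0684° = 0.00000047 × 111200 × 0.8740 ≈ 0.0456808 m.
Distance: √(0.10564² + 0.0456808²) ≈ 0.115094 m.
That is 0.115094 m = 11.509 cm.

11.5 cm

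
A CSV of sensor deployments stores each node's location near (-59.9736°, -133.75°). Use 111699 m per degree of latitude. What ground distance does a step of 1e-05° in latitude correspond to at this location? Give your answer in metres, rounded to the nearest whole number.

1 metres

Along a meridian 1e-05° is 1e-05 × 111699 = 1.11699 m.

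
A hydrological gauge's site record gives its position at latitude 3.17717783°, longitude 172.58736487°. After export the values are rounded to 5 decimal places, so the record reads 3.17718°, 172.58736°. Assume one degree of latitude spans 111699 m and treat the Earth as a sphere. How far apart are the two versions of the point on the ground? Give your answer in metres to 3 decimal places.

The latitude changed by -0.00000217° and the longitude by +0.00000487°.
N–S: -0.00000217° × 111699 m/° = -0.242387 m.
East–west at this latitude: 0.00000487° × 111699 × cos 3.17718° ≈ 0.00000487 × 111527 = 0.543138 m.
Combined displacement = (0.242387² + 0.543138²)^½ ≈ 0.594769 m.

0.595 metres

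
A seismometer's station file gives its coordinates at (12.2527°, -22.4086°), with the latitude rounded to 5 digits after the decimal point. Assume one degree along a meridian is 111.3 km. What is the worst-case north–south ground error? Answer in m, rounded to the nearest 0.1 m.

0.6 m

Rounding to 5 decimal places leaves the latitude within ±5e-06° of the true value.
Along the meridian that is 5e-06° × 111300 m/° = 0.5565 m.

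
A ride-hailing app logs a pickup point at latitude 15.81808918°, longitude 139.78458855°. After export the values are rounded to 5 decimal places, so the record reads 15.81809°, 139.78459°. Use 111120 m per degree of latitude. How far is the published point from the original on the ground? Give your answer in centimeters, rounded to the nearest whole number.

18 centimeters

Δlat = 15.81808918 − 15.81809 = -0.00000082°; Δlon = 139.78458855 − 139.78459 = -0.00000145°.
N–S: -0.00000082° × 111120 m/° = -0.0911184 m.
E–W at 15.8181°: -0.00000145° × 111120 × cos 15.8181° = -0.00000145 × 111120 × 0.9621 ≈ -0.155023 m.
Combined displacement = (0.0911184² + 0.155023²)^½ ≈ 0.179818 m.
That is 0.179818 m = 17.982 cm.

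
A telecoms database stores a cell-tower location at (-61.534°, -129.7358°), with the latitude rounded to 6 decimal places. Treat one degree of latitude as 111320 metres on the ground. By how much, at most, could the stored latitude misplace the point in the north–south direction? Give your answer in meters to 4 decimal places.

Rounding to 6 decimal places leaves the latitude within ±5e-07° of the true value.
So the N–S error is at most 5e-07 × 111320 = 0.05566 m.

0.0557 meters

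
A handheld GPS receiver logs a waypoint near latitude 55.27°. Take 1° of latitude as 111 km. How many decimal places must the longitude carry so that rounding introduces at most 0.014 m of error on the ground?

7 decimal places

At 55.27° one degree of longitude covers 111000 × cos 55.27° ≈ 111000 × 0.5697 ≈ 63237.8 m.
With N decimal places the half-ulp bound is 0.5·10⁻ᴺ°, or 0.5·10⁻ᴺ × 63237.8 m on the ground.
Need 0.5 × 63237.8 × 10⁻ᴺ ≤ 0.014 → 10⁻ᴺ ≤ 4.428e-07, so N ≥ 6.35.
N = 6 would give 0.0316 m (too coarse); N = 7 gives 0.00316 m ≤ 0.014 m.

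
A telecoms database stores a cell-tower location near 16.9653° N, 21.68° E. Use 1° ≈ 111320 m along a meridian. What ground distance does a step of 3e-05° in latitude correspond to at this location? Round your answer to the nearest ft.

Along a meridian 3e-05° is 3e-05 × 111320 = 3.3396 m.
In feet: 3.3396 m ÷ 0.3048 ≈ 10.957 ft.

11 ft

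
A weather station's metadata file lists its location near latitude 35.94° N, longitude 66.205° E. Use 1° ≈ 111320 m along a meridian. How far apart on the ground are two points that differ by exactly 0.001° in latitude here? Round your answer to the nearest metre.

0.001° × 111320 m/° = 111.32 m.

111 metres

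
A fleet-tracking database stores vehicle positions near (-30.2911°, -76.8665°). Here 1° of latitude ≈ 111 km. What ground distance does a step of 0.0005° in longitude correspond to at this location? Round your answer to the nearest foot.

0.0005° of longitude at 30.2911° is 0.0005 × 111000 × cos 30.2911° ≈ 0.0005 × 95845.6 = 47.9228 m.
In feet: 47.9228 m ÷ 0.3048 ≈ 157.23 ft.

157 feet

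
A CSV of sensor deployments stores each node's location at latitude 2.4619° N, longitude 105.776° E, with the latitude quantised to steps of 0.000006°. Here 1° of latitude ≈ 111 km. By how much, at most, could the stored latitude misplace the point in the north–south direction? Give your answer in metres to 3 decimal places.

With a 0.000006° grid the true value lies within half a step, ±0.000006°/2 = ±3e-06°, of the stored one.
So the N–S error is at most 3e-06 × 111000 = 0.333 m.

0.333 metres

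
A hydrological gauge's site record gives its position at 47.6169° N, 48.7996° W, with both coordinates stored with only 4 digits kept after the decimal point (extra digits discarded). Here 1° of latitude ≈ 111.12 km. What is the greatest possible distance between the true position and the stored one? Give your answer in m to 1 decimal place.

Truncating at 4 decimal places can drop up to a full unit in the last place, so each coordinate may be off by as much as 0.0001°.
N–S: 0.0001° × 111120 m/° = 11.112 m.
Longitude error → 0.0001 × 111120 × cos 47.6169° = 0.0001 × 111120 × 0.6741 ≈ 7.49043 m.
The two errors are perpendicular, so the maximum displacement is √(11.112² + 7.49043²) ≈ 13.4009 m.

13.4 m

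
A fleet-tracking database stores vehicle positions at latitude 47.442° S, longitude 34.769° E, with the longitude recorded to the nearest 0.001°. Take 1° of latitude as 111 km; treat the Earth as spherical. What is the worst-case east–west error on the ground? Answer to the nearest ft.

123 ft

Rounding to 3 decimal places leaves the longitude within ±0.0005° of the true value.
Parallels shrink by cos φ, so at 47.442° a degree of longitude is 111000 × 0.6763 ≈ 75073.3 m.
Maximum E–W displacement: 0.0005 × 75073.3 = 37.5367 m.
Converting: 37.5367 m × 3.2808 ft/m ≈ 123.15 ft.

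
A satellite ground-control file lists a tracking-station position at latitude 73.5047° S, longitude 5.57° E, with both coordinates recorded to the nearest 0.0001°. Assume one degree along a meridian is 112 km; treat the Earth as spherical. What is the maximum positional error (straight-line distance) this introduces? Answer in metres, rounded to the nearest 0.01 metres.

Rounding to 4 decimal places leaves each coordinate within ±5e-05° of the true value.
Latitude error → 5e-05 × 112000 = 5.6 m along the meridian.
East–west component at 73.5047°: 5e-05° × 112000 × cos 73.5047° ≈ 5e-05 × 31800.9 ≈ 1.59005 m.
Combining orthogonally: (5.6² + 1.59005²)^½ ≈ 5.82136 m.

5.82 metres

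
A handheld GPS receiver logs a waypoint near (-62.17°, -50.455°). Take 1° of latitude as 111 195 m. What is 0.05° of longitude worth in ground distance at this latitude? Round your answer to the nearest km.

3 km

0.05° of longitude at 62.17° is 0.05 × 111195 × cos 62.17° ≈ 0.05 × 51911.4 = 2595.57 m.
That is 2595.57 m = 2.5956 km.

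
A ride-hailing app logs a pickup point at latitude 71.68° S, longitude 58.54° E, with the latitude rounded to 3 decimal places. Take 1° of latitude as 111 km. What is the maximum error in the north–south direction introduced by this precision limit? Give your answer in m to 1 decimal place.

Rounding to 3 decimal places leaves the latitude within ±0.0005° of the true value.
Along the meridian that is 0.0005° × 111000 m/° = 55.5 m.

55.5 m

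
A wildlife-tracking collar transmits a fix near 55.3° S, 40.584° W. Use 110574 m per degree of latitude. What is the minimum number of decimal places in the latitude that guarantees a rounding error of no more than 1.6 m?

5

One degree of latitude covers 110574 m.
Rounding to N decimal places gives at most 0.5 × 10⁻ᴺ degrees of error, i.e. 0.5 × 10⁻ᴺ × 110574 m.
Setting 55287 × 10⁻ᴺ ≤ 1.6 gives 10ᴺ ≥ 3.455e+04, i.e. N ≥ 4.54.
So 5 decimal places suffice (0.553 m); 4 would allow up to 5.53 m.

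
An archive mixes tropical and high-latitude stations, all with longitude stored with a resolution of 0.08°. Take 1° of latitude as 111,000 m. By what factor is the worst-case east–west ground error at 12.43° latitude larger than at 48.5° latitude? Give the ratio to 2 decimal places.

With a 0.08° grid the true value lies within half a step, ±0.08°/2 = ±0.04°, of the stored one.
Error at 12.43° = 0.04° × 111000 × cos 12.43° ≈ 4440 × 0.9766 = 4335.9 m.
Error at 48.5° = 0.04° × 111000 × cos 48.5° ≈ 4440 × 0.6626 = 2942 m.
The ratio reduces to cos 12.43° / cos 48.5° = 0.9766/0.6626 ≈ 1.4738.

1.47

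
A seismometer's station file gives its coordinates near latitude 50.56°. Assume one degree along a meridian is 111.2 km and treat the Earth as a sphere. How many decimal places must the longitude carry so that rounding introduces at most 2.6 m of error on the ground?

5

At 50.56° one degree of longitude covers 111200 × cos 50.56° ≈ 111200 × 0.6353 ≈ 70642 m.
Rounding to N decimal places gives at most 0.5 × 10⁻ᴺ degrees of error, i.e. 0.5 × 10⁻ᴺ × 70642 m.
Need 0.5 × 70642 × 10⁻ᴺ ≤ 2.6 → 10⁻ᴺ ≤ 7.361e-05, so N ≥ 4.13.
So 5 decimal places suffice (0.353 m); 4 would allow up to 3.53 m.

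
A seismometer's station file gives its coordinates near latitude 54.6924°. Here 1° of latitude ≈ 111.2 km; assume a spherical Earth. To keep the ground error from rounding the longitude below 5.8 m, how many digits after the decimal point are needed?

At 54.6924° one degree of longitude covers 111200 × cos 54.6924° ≈ 111200 × 0.5780 ≈ 64269.8 m.
Rounding to N decimal places gives at most 0.5 × 10⁻ᴺ degrees of error, i.e. 0.5 × 10⁻ᴺ × 64269.8 m.
Need 0.5 × 64269.8 × 10⁻ᴺ ≤ 5.8 → 10⁻ᴺ ≤ 1.805e-04, so N ≥ 3.74.
So 4 decimal places suffice (3.21 m); 3 would allow up to 32.1 m.

4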